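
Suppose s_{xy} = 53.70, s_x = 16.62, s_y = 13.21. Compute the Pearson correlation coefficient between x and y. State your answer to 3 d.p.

r = Cov(x,y) / (s_x · s_y) = 53.70 / (16.62 × 13.21)
  = 53.70 / 219.5502 ≈ 0.245

0.245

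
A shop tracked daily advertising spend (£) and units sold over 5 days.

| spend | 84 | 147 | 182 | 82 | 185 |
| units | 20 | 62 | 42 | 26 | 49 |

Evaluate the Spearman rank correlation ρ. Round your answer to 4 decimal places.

Rank spend: 2, 3, 4, 1, 5
Rank units: 1, 5, 3, 2, 4
d = rank(spend) − rank(units): 1, -2, 1, -1, 1; Σd² = 8
ρ = 1 − 6Σd² / [n(n²−1)] = 1 − 6×8 / (5×24) = 1 − 48/120 ≈ 0.6000

0.6000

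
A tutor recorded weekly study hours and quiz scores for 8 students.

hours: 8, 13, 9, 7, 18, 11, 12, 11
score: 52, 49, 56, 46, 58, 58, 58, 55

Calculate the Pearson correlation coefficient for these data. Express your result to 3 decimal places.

0.509

n = 8, Σx = 89, Σy = 432, Σx² = 1073, Σy² = 23474, Σxy = 4862
nΣxy − ΣxΣy = 38896 − 38448 = 448
nΣx² − (Σx)² = 8584 − 7921 = 663; nΣy² − (Σy)² = 187792 − 186624 = 1168
r = 448 / √(663 × 1168) = 448 / 879.9909 ≈ 0.509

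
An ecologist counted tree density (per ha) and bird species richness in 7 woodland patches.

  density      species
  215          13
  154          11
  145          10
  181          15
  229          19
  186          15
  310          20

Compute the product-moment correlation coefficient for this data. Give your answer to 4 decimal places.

n = 7, Σx = 1420, Σy = 103, Σx² = 306864, Σy² = 1601, Σxy = 21995
nΣxy − ΣxΣy = 153965 − 146260 = 7705
nΣx² − (Σx)² = 2148048 − 2016400 = 131648; nΣy² − (Σy)² = 11207 − 10609 = 598
r = 7705 / √(131648 × 598) = 7705 / 8872.7394 ≈ 0.8684

0.8684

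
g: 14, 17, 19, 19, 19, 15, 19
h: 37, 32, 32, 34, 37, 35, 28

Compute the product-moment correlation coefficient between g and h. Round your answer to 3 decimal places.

-0.477

n = 7, Σg = 122, Σh = 235, Σg² = 2154, Σh² = 7951, Σgh = 4076
nΣgh − ΣgΣh = 28532 − 28670 = -138
nΣg² − (Σg)² = 15078 − 14884 = 194; nΣh² − (Σh)² = 55657 − 55225 = 432
r = -138 / √(194 × 432) = -138 / 289.4961 ≈ -0.477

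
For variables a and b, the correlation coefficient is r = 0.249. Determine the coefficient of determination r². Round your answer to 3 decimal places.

r² = (0.249)² = 0.062

0.062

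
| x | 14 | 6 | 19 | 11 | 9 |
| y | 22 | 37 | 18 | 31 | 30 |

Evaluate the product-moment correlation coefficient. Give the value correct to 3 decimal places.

-0.966

n = 5, Σx = 59, Σy = 138, Σx² = 795, Σy² = 4038, Σxy = 1483
nΣxy − ΣxΣy = 7415 − 8142 = -727
nΣx² − (Σx)² = 3975 − 3481 = 494; nΣy² − (Σy)² = 20190 − 19044 = 1146
r = -727 / √(494 × 1146) = -727 / 752.4121 ≈ -0.966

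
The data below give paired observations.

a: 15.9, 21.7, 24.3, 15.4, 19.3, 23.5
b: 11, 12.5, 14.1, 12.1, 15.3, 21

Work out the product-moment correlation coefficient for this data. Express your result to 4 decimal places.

0.6210

n = 6, Σa = 120.1, Σb = 86, Σa² = 2476.09, Σb² = 1297.56, Σab = 1763.91
nΣab − ΣaΣb = 10583.46 − 10328.6 = 254.86
nΣa² − (Σa)² = 14856.54 − 14424.01 = 432.53; nΣb² − (Σb)² = 7785.36 − 7396 = 389.36
r = 254.86 / √(432.53 × 389.36) = 254.86 / 410.3777 ≈ 0.6210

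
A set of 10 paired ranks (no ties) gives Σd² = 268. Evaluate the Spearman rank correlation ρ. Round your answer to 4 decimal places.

ρ = 1 − 6Σd² / [n(n²−1)] = 1 − 6×268 / (10×99)
  = 1 − 1608/990 = 1 − 1.62424 ≈ -0.6242

-0.6242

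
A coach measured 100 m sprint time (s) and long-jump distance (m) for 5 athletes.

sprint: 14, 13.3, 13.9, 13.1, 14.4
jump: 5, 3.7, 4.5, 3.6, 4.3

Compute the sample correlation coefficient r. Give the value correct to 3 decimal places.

0.750

n = 5, Σx = 68.7, Σy = 21.1, Σx² = 945.07, Σy² = 90.39, Σxy = 290.84
nΣxy − ΣxΣy = 1454.2 − 1449.57 = 4.63
nΣx² − (Σx)² = 4725.35 − 4719.69 = 5.66; nΣy² − (Σy)² = 451.95 − 445.21 = 6.74
r = 4.63 / √(5.66 × 6.74) = 4.63 / 6.1764 ≈ 0.750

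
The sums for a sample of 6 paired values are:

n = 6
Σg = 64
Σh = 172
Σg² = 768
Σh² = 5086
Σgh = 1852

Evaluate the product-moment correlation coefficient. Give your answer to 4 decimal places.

r = (nΣgh − ΣgΣh) / √[(nΣg² − (Σg)²)(nΣh² − (Σh)²)]
Numerator: 6×1852 − 64×172 = 104
Denominator: √[(4608 − 4096)(30516 − 29584)] = √[512 × 932] = 690.7851
r = 104 / 690.7851 ≈ 0.1506

0.1506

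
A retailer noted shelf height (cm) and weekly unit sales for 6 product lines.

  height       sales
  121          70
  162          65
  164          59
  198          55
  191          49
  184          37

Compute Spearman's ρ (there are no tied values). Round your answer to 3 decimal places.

Rank height: 1, 2, 3, 6, 5, 4
Rank sales: 6, 5, 4, 3, 2, 1
d = rank(height) − rank(sales): -5, -3, -1, 3, 3, 3; Σd² = 62
ρ = 1 − 6Σd² / [n(n²−1)] = 1 − 6×62 / (6×35) = 1 − 372/210 ≈ -0.771

-0.771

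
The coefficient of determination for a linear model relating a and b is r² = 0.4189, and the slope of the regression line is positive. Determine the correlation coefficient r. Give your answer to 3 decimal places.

0.647

|r| = √0.4189 = 0.647
The association is positive, so r = 0.647.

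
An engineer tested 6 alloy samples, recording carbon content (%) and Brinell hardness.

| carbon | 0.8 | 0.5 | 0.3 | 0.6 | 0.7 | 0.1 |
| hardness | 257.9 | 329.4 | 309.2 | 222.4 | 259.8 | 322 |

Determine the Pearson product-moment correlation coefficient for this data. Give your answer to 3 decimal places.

n = 6, Σx = 3, Σy = 1700.7, Σx² = 1.84, Σy² = 491263.21, Σxy = 811.28
nΣxy − ΣxΣy = 4867.68 − 5102.1 = -234.42
nΣx² − (Σx)² = 11.04 − 9 = 2.04; nΣy² − (Σy)² = 2947579.26 − 2892380.49 = 55198.77
r = -234.42 / √(2.04 × 55198.77) = -234.42 / 335.5674 ≈ -0.699

-0.699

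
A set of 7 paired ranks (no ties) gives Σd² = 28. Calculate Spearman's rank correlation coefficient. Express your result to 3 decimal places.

ρ = 1 − 6Σd² / [n(n²−1)] = 1 − 6×28 / (7×48)
  = 1 − 168/336 = 1 − 0.5000 ≈ 0.500

0.500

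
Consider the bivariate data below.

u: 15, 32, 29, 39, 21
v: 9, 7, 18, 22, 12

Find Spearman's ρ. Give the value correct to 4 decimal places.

Rank u: 1, 4, 3, 5, 2
Rank v: 2, 1, 4, 5, 3
d = rank(u) − rank(v): -1, 3, -1, 0, -1; Σd² = 12
ρ = 1 − 6Σd² / [n(n²−1)] = 1 − 6×12 / (5×24) = 1 − 72/120 ≈ 0.4000

0.4000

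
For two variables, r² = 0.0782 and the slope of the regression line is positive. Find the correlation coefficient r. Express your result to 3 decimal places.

0.280

|r| = √0.0782 = 0.280
The association is positive, so r = 0.280.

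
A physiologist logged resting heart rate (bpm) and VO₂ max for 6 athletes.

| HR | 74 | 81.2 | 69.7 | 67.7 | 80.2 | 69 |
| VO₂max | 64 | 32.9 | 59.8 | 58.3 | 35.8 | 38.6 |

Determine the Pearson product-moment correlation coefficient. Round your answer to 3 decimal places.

n = 6, Σx = 441.8, Σy = 289.4, Σx² = 32703.86, Σy² = 14924.94, Σxy = 21057.01
nΣxy − ΣxΣy = 126342.06 − 127856.92 = -1514.86
nΣx² − (Σx)² = 196223.16 − 195187.24 = 1035.92; nΣy² − (Σy)² = 89549.64 − 83752.36 = 5797.28
r = -1514.86 / √(1035.92 × 5797.28) = -1514.86 / 2450.6159 ≈ -0.618

-0.618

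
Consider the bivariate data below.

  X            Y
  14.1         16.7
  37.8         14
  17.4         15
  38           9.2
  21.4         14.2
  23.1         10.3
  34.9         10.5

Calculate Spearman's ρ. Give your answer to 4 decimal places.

-0.8571

Rank X: 1, 6, 2, 7, 3, 4, 5
Rank Y: 7, 4, 6, 1, 5, 2, 3
d = rank(X) − rank(Y): -6, 2, -4, 6, -2, 2, 2; Σd² = 104
ρ = 1 − 6Σd² / [n(n²−1)] = 1 − 6×104 / (7×48) = 1 − 624/336 ≈ -0.8571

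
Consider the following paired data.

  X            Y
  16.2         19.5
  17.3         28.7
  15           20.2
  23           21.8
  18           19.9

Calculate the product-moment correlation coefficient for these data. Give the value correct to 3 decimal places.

n = 5, ΣX = 89.5, ΣY = 110.1, ΣX² = 1639.73, ΣY² = 2483.23, ΣXY = 1975.01
nΣXY − ΣXΣY = 9875.05 − 9853.95 = 21.1
nΣX² − (ΣX)² = 8198.65 − 8010.25 = 188.4; nΣY² − (ΣY)² = 12416.15 − 12122.01 = 294.14
r = 21.1 / √(188.4 × 294.14) = 21.1 / 235.4060 ≈ 0.090

0.090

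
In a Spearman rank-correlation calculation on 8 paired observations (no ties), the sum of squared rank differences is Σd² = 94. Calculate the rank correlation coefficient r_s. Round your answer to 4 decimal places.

ρ = 1 − 6Σd² / [n(n²−1)] = 1 − 6×94 / (8×63)
  = 1 − 564/504 = 1 − 1.11905 ≈ -0.1190

-0.1190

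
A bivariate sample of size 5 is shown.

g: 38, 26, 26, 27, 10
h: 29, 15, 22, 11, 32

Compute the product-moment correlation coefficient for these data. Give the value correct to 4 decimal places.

-0.2456

n = 5, Σg = 127, Σh = 109, Σg² = 3625, Σh² = 2695, Σgh = 2681
nΣgh − ΣgΣh = 13405 − 13843 = -438
nΣg² − (Σg)² = 18125 − 16129 = 1996; nΣh² − (Σh)² = 13475 − 11881 = 1594
r = -438 / √(1996 × 1594) = -438 / 1783.7107 ≈ -0.2456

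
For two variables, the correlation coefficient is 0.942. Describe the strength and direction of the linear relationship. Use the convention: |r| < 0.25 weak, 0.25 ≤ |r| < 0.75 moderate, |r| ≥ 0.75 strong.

r = 0.942 > 0 so the relationship is positive.
|r| = 0.942, which falls in the strong range.

strong positive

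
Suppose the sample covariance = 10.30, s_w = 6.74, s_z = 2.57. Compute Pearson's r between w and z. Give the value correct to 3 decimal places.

0.595

r = Cov(w,z) / (s_w · s_z) = 10.30 / (6.74 × 2.57)
  = 10.30 / 17.3218 ≈ 0.595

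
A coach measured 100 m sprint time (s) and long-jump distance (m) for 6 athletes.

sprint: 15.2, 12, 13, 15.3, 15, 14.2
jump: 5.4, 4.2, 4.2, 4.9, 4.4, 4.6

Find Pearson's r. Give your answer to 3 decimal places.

0.744

n = 6, Σx = 84.7, Σy = 27.7, Σx² = 1204.77, Σy² = 128.97, Σxy = 393.37
nΣxy − ΣxΣy = 2360.22 − 2346.19 = 14.03
nΣx² − (Σx)² = 7228.62 − 7174.09 = 54.53; nΣy² − (Σy)² = 773.82 − 767.29 = 6.53
r = 14.03 / √(54.53 × 6.53) = 14.03 / 18.8701 ≈ 0.744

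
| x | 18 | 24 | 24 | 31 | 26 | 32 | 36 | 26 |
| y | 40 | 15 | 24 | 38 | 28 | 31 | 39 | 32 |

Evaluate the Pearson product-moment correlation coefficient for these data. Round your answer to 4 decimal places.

0.2676

n = 8, Σx = 217, Σy = 247, Σx² = 6109, Σy² = 8135, Σxy = 6790
nΣxy − ΣxΣy = 54320 − 53599 = 721
nΣx² − (Σx)² = 48872 − 47089 = 1783; nΣy² − (Σy)² = 65080 − 61009 = 4071
r = 721 / √(1783 × 4071) = 721 / 2694.1776 ≈ 0.2676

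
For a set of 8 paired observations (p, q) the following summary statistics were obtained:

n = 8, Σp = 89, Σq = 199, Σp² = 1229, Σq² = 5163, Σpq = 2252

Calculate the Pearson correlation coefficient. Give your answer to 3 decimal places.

r = (nΣpq − ΣpΣq) / √[(nΣp² − (Σp)²)(nΣq² − (Σq)²)]
Numerator: 8×2252 − 89×199 = 305
Denominator: √[(9832 − 7921)(41304 − 39601)] = √[1911 × 1703] = 1804.0047
r = 305 / 1804.0047 ≈ 0.169

0.169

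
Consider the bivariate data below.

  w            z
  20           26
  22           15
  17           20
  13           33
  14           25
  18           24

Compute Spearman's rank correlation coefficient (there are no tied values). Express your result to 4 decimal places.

-0.6000

Rank w: 5, 6, 3, 1, 2, 4
Rank z: 5, 1, 2, 6, 4, 3
d = rank(w) − rank(z): 0, 5, 1, -5, -2, 1; Σd² = 56
ρ = 1 − 6Σd² / [n(n²−1)] = 1 − 6×56 / (6×35) = 1 − 336/210 ≈ -0.6000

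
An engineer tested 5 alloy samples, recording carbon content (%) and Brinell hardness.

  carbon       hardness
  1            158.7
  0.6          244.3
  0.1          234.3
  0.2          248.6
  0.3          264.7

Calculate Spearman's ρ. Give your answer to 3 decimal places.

-0.300

Rank carbon: 5, 4, 1, 2, 3
Rank hardness: 1, 3, 2, 4, 5
d = rank(carbon) − rank(hardness): 4, 1, -1, -2, -2; Σd² = 26
ρ = 1 − 6Σd² / [n(n²−1)] = 1 − 6×26 / (5×24) = 1 − 156/120 ≈ -0.300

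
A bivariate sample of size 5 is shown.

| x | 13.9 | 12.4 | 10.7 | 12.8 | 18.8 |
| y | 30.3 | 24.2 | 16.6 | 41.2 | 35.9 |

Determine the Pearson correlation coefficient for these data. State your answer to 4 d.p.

0.5734

n = 5, Σx = 68.6, Σy = 148.2, Σx² = 978.74, Σy² = 4765.54, Σxy = 2101.15
nΣxy − ΣxΣy = 10505.75 − 10166.52 = 339.23
nΣx² − (Σx)² = 4893.7 − 4705.96 = 187.74; nΣy² − (Σy)² = 23827.7 − 21963.24 = 1864.46
r = 339.23 / √(187.74 × 1864.46) = 339.23 / 591.6365 ≈ 0.5734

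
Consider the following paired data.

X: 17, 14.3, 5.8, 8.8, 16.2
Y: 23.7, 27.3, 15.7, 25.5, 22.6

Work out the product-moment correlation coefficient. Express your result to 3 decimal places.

n = 5, ΣX = 62.1, ΣY = 114.8, ΣX² = 867.01, ΣY² = 2714.48, ΣXY = 1474.87
nΣXY − ΣXΣY = 7374.35 − 7129.08 = 245.27
nΣX² − (ΣX)² = 4335.05 − 3856.41 = 478.64; nΣY² − (ΣY)² = 13572.4 − 13179.04 = 393.36
r = 245.27 / √(478.64 × 393.36) = 245.27 / 433.9099 ≈ 0.565

0.565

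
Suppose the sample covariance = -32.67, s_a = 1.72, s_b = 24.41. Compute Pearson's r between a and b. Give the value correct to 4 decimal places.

-0.7781

r = Cov(a,b) / (s_a · s_b) = -32.67 / (1.72 × 24.41)
  = -32.67 / 41.9852 ≈ -0.7781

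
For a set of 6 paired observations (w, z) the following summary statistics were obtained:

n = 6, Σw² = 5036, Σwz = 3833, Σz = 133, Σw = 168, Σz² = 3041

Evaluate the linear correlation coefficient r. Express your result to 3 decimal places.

r = (nΣwz − ΣwΣz) / √[(nΣw² − (Σw)²)(nΣz² − (Σz)²)]
Numerator: 6×3833 − 168×133 = 654
Denominator: √[(30216 − 28224)(18246 − 17689)] = √[1992 × 557] = 1053.3489
r = 654 / 1053.3489 ≈ 0.621

0.621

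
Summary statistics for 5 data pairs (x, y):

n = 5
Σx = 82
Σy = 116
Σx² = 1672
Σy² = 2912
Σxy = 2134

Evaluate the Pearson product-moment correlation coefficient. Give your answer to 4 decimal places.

r = (nΣxy − ΣxΣy) / √[(nΣx² − (Σx)²)(nΣy² − (Σy)²)]
Numerator: 5×2134 − 82×116 = 1158
Denominator: √[(8360 − 6724)(14560 − 13456)] = √[1636 × 1104] = 1343.9286
r = 1158 / 1343.9286 ≈ 0.8617

0.8617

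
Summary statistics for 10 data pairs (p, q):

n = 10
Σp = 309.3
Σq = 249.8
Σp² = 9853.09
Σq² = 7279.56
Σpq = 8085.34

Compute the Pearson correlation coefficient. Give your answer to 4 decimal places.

0.6579

r = (nΣpq − ΣpΣq) / √[(nΣp² − (Σp)²)(nΣq² − (Σq)²)]
Numerator: 10×8085.34 − 309.3×249.8 = 3590.26
Denominator: √[(98530.9 − 95666.49)(72795.6 − 62400.04)] = √[2864.41 × 10395.56] = 5456.8440
r = 3590.26 / 5456.8440 ≈ 0.6579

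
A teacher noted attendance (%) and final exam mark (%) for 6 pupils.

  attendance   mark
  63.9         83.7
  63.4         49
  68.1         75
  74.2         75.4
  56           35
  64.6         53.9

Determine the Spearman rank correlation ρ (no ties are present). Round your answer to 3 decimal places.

0.657

Rank attendance: 3, 2, 5, 6, 1, 4
Rank mark: 6, 2, 4, 5, 1, 3
d = rank(attendance) − rank(mark): -3, 0, 1, 1, 0, 1; Σd² = 12
ρ = 1 − 6Σd² / [n(n²−1)] = 1 − 6×12 / (6×35) = 1 − 72/210 ≈ 0.657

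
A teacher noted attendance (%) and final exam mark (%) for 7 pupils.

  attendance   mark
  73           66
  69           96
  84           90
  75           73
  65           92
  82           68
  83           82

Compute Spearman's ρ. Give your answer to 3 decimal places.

-0.286

Rank attendance: 3, 2, 7, 4, 1, 5, 6
Rank mark: 1, 7, 5, 3, 6, 2, 4
d = rank(attendance) − rank(mark): 2, -5, 2, 1, -5, 3, 2; Σd² = 72
ρ = 1 − 6Σd² / [n(n²−1)] = 1 − 6×72 / (7×48) = 1 − 432/336 ≈ -0.286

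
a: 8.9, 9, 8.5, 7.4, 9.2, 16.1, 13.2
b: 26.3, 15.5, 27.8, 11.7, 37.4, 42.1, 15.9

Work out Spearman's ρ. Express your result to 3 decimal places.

0.571

Rank a: 3, 4, 2, 1, 5, 7, 6
Rank b: 4, 2, 5, 1, 6, 7, 3
d = rank(a) − rank(b): -1, 2, -3, 0, -1, 0, 3; Σd² = 24
ρ = 1 − 6Σd² / [n(n²−1)] = 1 − 6×24 / (7×48) = 1 − 144/336 ≈ 0.571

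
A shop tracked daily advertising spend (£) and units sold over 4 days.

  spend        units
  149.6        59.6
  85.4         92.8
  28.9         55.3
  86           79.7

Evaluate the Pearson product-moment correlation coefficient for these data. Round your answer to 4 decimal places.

n = 4, Σx = 349.9, Σy = 287.4, Σx² = 37904.53, Σy² = 21574.18, Σxy = 25293.65
nΣxy − ΣxΣy = 101174.6 − 100561.26 = 613.34
nΣx² − (Σx)² = 151618.12 − 122430.01 = 29188.11; nΣy² − (Σy)² = 86296.72 − 82598.76 = 3697.96
r = 613.34 / √(29188.11 × 3697.96) = 613.34 / 10389.2475 ≈ 0.0590

0.0590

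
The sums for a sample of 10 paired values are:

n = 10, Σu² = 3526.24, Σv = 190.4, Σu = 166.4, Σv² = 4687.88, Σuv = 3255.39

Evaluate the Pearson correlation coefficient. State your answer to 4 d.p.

0.0971

r = (nΣuv − ΣuΣv) / √[(nΣu² − (Σu)²)(nΣv² − (Σv)²)]
Numerator: 10×3255.39 − 166.4×190.4 = 871.34
Denominator: √[(35262.4 − 27688.96)(46878.8 − 36252.16)] = √[7573.44 × 10626.64] = 8971.0769
r = 871.34 / 8971.0769 ≈ 0.0971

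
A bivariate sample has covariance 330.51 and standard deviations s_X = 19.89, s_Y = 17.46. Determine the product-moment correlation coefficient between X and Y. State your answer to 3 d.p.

0.952

r = Cov(X,Y) / (s_X · s_Y) = 330.51 / (19.89 × 17.46)
  = 330.51 / 347.2794 ≈ 0.952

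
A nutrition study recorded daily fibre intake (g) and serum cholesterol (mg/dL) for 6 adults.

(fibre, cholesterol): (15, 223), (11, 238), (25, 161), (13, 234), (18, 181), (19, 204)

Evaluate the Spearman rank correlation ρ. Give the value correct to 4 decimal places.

-0.9429

Rank fibre: 3, 1, 6, 2, 4, 5
Rank cholesterol: 4, 6, 1, 5, 2, 3
d = rank(fibre) − rank(cholesterol): -1, -5, 5, -3, 2, 2; Σd² = 68
ρ = 1 − 6Σd² / [n(n²−1)] = 1 − 6×68 / (6×35) = 1 − 408/210 ≈ -0.9429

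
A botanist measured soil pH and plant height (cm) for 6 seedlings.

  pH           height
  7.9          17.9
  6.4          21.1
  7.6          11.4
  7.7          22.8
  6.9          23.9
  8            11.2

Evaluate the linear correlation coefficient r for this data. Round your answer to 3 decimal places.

-0.569

n = 6, Σx = 44.5, Σy = 108.3, Σx² = 332.03, Σy² = 2112.07, Σxy = 793.16
nΣxy − ΣxΣy = 4758.96 − 4819.35 = -60.39
nΣx² − (Σx)² = 1992.18 − 1980.25 = 11.93; nΣy² − (Σy)² = 12672.42 − 11728.89 = 943.53
r = -60.39 / √(11.93 × 943.53) = -60.39 / 106.0958 ≈ -0.569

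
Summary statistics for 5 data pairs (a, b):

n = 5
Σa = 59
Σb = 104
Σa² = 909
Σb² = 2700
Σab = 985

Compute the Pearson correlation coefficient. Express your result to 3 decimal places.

r = (nΣab − ΣaΣb) / √[(nΣa² − (Σa)²)(nΣb² − (Σb)²)]
Numerator: 5×985 − 59×104 = -1211
Denominator: √[(4545 − 3481)(13500 − 10816)] = √[1064 × 2684] = 1689.9041
r = -1211 / 1689.9041 ≈ -0.717

-0.717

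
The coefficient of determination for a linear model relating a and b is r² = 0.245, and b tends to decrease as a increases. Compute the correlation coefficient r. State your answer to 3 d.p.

|r| = √0.245 = 0.495
The association is negative, so r = −0.495.

-0.495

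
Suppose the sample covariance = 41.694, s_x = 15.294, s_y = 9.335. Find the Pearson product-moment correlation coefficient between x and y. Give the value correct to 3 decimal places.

0.292

r = Cov(x,y) / (s_x · s_y) = 41.694 / (15.294 × 9.335)
  = 41.694 / 142.7695 ≈ 0.292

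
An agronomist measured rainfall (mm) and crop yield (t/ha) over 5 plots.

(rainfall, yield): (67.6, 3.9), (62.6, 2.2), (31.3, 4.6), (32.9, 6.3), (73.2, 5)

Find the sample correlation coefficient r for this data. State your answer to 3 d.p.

n = 5, Σx = 267.6, Σy = 22, Σx² = 15908.86, Σy² = 105.9, Σxy = 1118.61
nΣxy − ΣxΣy = 5593.05 − 5887.2 = -294.15
nΣx² − (Σx)² = 79544.3 − 71609.76 = 7934.54; nΣy² − (Σy)² = 529.5 − 484 = 45.5
r = -294.15 / √(7934.54 × 45.5) = -294.15 / 600.8507 ≈ -0.490

-0.490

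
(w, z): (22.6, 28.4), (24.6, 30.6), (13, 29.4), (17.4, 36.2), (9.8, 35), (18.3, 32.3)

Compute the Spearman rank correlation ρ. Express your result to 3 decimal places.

Rank w: 5, 6, 2, 3, 1, 4
Rank z: 1, 3, 2, 6, 5, 4
d = rank(w) − rank(z): 4, 3, 0, -3, -4, 0; Σd² = 50
ρ = 1 − 6Σd² / [n(n²−1)] = 1 − 6×50 / (6×35) = 1 − 300/210 ≈ -0.429

-0.429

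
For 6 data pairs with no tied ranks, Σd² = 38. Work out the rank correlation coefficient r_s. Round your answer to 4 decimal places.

ρ = 1 − 6Σd² / [n(n²−1)] = 1 − 6×38 / (6×35)
  = 1 − 228/210 = 1 − 1.08571 ≈ -0.0857

-0.0857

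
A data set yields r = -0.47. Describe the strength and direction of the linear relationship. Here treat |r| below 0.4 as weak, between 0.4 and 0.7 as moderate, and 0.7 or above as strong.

moderate negative

r = -0.47 < 0 so the relationship is negative.
|r| = 0.47, which falls in the moderate range.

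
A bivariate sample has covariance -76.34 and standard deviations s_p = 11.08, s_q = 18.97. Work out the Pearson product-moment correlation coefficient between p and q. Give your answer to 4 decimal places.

r = Cov(p,q) / (s_p · s_q) = -76.34 / (11.08 × 18.97)
  = -76.34 / 210.1876 ≈ -0.3632

-0.3632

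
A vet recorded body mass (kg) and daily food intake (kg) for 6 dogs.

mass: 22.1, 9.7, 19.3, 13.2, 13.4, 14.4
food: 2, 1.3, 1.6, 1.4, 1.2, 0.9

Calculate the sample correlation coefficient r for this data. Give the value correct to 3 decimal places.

n = 6, Σx = 92.1, Σy = 8.4, Σx² = 1516.15, Σy² = 12.46, Σxy = 135.21
nΣxy − ΣxΣy = 811.26 − 773.64 = 37.62
nΣx² − (Σx)² = 9096.9 − 8482.41 = 614.49; nΣy² − (Σy)² = 74.76 − 70.56 = 4.2
r = 37.62 / √(614.49 × 4.2) = 37.62 / 50.8021 ≈ 0.741

0.741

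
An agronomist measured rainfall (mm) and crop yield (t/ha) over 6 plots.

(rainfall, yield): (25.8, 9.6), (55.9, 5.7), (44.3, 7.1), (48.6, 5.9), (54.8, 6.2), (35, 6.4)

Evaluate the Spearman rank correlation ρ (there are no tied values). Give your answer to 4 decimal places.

Rank rainfall: 1, 6, 3, 4, 5, 2
Rank yield: 6, 1, 5, 2, 3, 4
d = rank(rainfall) − rank(yield): -5, 5, -2, 2, 2, -2; Σd² = 66
ρ = 1 − 6Σd² / [n(n²−1)] = 1 − 6×66 / (6×35) = 1 − 396/210 ≈ -0.8857

-0.8857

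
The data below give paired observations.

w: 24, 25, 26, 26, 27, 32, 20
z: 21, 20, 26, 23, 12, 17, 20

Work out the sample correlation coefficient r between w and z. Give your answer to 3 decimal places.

n = 7, Σw = 180, Σz = 139, Σw² = 4706, Σz² = 2879, Σwz = 3546
nΣwz − ΣwΣz = 24822 − 25020 = -198
nΣw² − (Σw)² = 32942 − 32400 = 542; nΣz² − (Σz)² = 20153 − 19321 = 832
r = -198 / √(542 × 832) = -198 / 671.5236 ≈ -0.295

-0.295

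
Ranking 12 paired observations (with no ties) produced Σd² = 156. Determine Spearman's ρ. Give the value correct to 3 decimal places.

ρ = 1 − 6Σd² / [n(n²−1)] = 1 − 6×156 / (12×143)
  = 1 − 936/1716 = 1 − 0.5455 ≈ 0.455

0.455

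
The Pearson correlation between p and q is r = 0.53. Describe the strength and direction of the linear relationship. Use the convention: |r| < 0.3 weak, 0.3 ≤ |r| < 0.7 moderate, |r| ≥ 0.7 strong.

moderate positive

r = 0.53 > 0 so the relationship is positive.
|r| = 0.53, which falls in the moderate range.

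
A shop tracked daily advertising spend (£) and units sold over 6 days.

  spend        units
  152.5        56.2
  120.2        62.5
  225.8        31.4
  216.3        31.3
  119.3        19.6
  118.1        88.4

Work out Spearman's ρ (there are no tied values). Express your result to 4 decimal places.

Rank spend: 4, 3, 6, 5, 2, 1
Rank units: 4, 5, 3, 2, 1, 6
d = rank(spend) − rank(units): 0, -2, 3, 3, 1, -5; Σd² = 48
ρ = 1 − 6Σd² / [n(n²−1)] = 1 − 6×48 / (6×35) = 1 − 288/210 ≈ -0.3714

-0.3714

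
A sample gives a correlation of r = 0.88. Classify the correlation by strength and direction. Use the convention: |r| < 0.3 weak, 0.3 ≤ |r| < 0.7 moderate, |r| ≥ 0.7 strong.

strong positive

r = 0.88 > 0 so the relationship is positive.
|r| = 0.88, which falls in the strong range.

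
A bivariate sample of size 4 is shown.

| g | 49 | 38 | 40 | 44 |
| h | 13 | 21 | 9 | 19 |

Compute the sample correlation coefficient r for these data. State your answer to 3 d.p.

-0.243

n = 4, Σg = 171, Σh = 62, Σg² = 7381, Σh² = 1052, Σgh = 2631
nΣgh − ΣgΣh = 10524 − 10602 = -78
nΣg² − (Σg)² = 29524 − 29241 = 283; nΣh² − (Σh)² = 4208 − 3844 = 364
r = -78 / √(283 × 364) = -78 / 320.9548 ≈ -0.243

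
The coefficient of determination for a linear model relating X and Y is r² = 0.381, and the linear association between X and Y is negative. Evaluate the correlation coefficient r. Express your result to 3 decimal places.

-0.617

|r| = √0.381 = 0.617
The association is negative, so r = −0.617.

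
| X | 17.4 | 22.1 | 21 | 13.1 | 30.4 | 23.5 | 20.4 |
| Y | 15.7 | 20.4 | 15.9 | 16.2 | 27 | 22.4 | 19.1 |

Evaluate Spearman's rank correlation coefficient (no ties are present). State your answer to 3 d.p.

0.821

Rank X: 2, 5, 4, 1, 7, 6, 3
Rank Y: 1, 5, 2, 3, 7, 6, 4
d = rank(X) − rank(Y): 1, 0, 2, -2, 0, 0, -1; Σd² = 10
ρ = 1 − 6Σd² / [n(n²−1)] = 1 − 6×10 / (7×48) = 1 − 60/336 ≈ 0.821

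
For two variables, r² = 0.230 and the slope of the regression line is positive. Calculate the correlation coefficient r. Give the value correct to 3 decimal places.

|r| = √0.230 = 0.480
The association is positive, so r = 0.480.

0.480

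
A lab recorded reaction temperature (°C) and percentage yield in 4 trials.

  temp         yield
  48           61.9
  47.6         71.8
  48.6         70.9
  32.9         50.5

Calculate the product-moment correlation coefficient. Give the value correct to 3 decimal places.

n = 4, Σx = 177.1, Σy = 255.1, Σx² = 8014.13, Σy² = 16563.91, Σxy = 11496.07
nΣxy − ΣxΣy = 45984.28 − 45178.21 = 806.07
nΣx² − (Σx)² = 32056.52 − 31364.41 = 692.11; nΣy² − (Σy)² = 66255.64 − 65076.01 = 1179.63
r = 806.07 / √(692.11 × 1179.63) = 806.07 / 903.5672 ≈ 0.892

0.892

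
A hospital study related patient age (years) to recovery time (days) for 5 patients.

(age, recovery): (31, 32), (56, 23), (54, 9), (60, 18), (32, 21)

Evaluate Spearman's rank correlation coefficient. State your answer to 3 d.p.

-0.500

Rank age: 1, 4, 3, 5, 2
Rank recovery: 5, 4, 1, 2, 3
d = rank(age) − rank(recovery): -4, 0, 2, 3, -1; Σd² = 30
ρ = 1 − 6Σd² / [n(n²−1)] = 1 − 6×30 / (5×24) = 1 − 180/120 ≈ -0.500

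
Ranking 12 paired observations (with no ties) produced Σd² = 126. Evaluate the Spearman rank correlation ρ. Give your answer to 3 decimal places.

ρ = 1 − 6Σd² / [n(n²−1)] = 1 − 6×126 / (12×143)
  = 1 − 756/1716 = 1 − 0.4406 ≈ 0.559

0.559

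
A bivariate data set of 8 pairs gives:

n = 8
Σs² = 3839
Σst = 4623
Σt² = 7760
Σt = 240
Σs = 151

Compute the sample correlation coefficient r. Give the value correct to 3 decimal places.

r = (nΣst − ΣsΣt) / √[(nΣs² − (Σs)²)(nΣt² − (Σt)²)]
Numerator: 8×4623 − 151×240 = 744
Denominator: √[(30712 − 22801)(62080 − 57600)] = √[7911 × 4480] = 5953.2579
r = 744 / 5953.2579 ≈ 0.125

0.125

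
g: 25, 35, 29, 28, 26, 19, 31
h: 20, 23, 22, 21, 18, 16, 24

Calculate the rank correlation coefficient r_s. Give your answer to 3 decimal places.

Rank g: 2, 7, 5, 4, 3, 1, 6
Rank h: 3, 6, 5, 4, 2, 1, 7
d = rank(g) − rank(h): -1, 1, 0, 0, 1, 0, -1; Σd² = 4
ρ = 1 − 6Σd² / [n(n²−1)] = 1 − 6×4 / (7×48) = 1 − 24/336 ≈ 0.929

0.929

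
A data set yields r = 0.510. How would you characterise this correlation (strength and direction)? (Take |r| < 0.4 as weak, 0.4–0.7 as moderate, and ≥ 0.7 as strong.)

r = 0.510 > 0 so the relationship is positive.
|r| = 0.510, which falls in the moderate range.

moderate positive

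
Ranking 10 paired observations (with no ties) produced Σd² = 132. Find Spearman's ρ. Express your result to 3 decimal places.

ρ = 1 − 6Σd² / [n(n²−1)] = 1 − 6×132 / (10×99)
  = 1 − 792/990 = 1 − 0.8000 ≈ 0.200

0.200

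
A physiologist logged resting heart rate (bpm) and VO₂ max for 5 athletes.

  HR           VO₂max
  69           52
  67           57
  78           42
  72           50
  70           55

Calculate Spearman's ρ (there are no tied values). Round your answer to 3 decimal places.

-0.900

Rank HR: 2, 1, 5, 4, 3
Rank VO₂max: 3, 5, 1, 2, 4
d = rank(HR) − rank(VO₂max): -1, -4, 4, 2, -1; Σd² = 38
ρ = 1 − 6Σd² / [n(n²−1)] = 1 − 6×38 / (5×24) = 1 − 228/120 ≈ -0.900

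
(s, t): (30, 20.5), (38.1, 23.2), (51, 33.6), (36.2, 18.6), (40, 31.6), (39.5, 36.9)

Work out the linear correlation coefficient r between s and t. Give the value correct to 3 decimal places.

0.667

n = 6, Σs = 234.8, Σt = 164.4, Σs² = 9423.3, Σt² = 4793.58, Σst = 6607.39
nΣst − ΣsΣt = 39644.34 − 38601.12 = 1043.22
nΣs² − (Σs)² = 56539.8 − 55131.04 = 1408.76; nΣt² − (Σt)² = 28761.48 − 27027.36 = 1734.12
r = 1043.22 / √(1408.76 × 1734.12) = 1043.22 / 1562.9968 ≈ 0.667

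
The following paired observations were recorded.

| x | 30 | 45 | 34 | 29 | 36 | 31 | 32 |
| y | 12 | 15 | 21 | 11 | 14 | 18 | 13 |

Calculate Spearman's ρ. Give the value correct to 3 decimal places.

0.607

Rank x: 2, 7, 5, 1, 6, 3, 4
Rank y: 2, 5, 7, 1, 4, 6, 3
d = rank(x) − rank(y): 0, 2, -2, 0, 2, -3, 1; Σd² = 22
ρ = 1 − 6Σd² / [n(n²−1)] = 1 − 6×22 / (7×48) = 1 − 132/336 ≈ 0.607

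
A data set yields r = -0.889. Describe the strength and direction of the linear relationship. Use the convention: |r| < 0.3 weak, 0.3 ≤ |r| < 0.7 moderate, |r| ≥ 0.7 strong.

strong negative

r = -0.889 < 0 so the relationship is negative.
|r| = 0.889, which falls in the strong range.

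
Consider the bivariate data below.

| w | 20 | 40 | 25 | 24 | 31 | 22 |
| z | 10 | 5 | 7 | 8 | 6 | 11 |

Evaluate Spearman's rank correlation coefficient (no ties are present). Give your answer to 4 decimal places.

-0.9429

Rank w: 1, 6, 4, 3, 5, 2
Rank z: 5, 1, 3, 4, 2, 6
d = rank(w) − rank(z): -4, 5, 1, -1, 3, -4; Σd² = 68
ρ = 1 − 6Σd² / [n(n²−1)] = 1 − 6×68 / (6×35) = 1 − 408/210 ≈ -0.9429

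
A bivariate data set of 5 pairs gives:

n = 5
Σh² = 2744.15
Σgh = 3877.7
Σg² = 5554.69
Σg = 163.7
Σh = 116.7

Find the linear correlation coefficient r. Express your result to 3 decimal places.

r = (nΣgh − ΣgΣh) / √[(nΣg² − (Σg)²)(nΣh² − (Σh)²)]
Numerator: 5×3877.7 − 163.7×116.7 = 284.71
Denominator: √[(27773.45 − 26797.69)(13720.75 − 13618.89)] = √[975.76 × 101.86] = 315.2632
r = 284.71 / 315.2632 ≈ 0.903

0.903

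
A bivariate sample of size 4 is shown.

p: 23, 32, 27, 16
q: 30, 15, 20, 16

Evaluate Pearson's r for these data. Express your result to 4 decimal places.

n = 4, Σp = 98, Σq = 81, Σp² = 2538, Σq² = 1781, Σpq = 1966
nΣpq − ΣpΣq = 7864 − 7938 = -74
nΣp² − (Σp)² = 10152 − 9604 = 548; nΣq² − (Σq)² = 7124 − 6561 = 563
r = -74 / √(548 × 563) = -74 / 555.4494 ≈ -0.1332

-0.1332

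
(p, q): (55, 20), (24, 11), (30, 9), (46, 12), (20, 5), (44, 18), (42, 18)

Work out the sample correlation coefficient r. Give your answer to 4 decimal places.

0.8619

n = 7, Σp = 261, Σq = 93, Σp² = 10717, Σq² = 1419, Σpq = 3834
nΣpq − ΣpΣq = 26838 − 24273 = 2565
nΣp² − (Σp)² = 75019 − 68121 = 6898; nΣq² − (Σq)² = 9933 − 8649 = 1284
r = 2565 / √(6898 × 1284) = 2565 / 2976.0766 ≈ 0.8619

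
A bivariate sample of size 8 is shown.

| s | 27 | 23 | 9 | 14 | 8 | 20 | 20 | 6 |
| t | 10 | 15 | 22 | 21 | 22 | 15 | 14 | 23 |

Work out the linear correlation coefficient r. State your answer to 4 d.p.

-0.9677

n = 8, Σs = 127, Σt = 142, Σs² = 2435, Σt² = 2684, Σst = 2001
nΣst − ΣsΣt = 16008 − 18034 = -2026
nΣs² − (Σs)² = 19480 − 16129 = 3351; nΣt² − (Σt)² = 21472 − 20164 = 1308
r = -2026 / √(3351 × 1308) = -2026 / 2093.5874 ≈ -0.9677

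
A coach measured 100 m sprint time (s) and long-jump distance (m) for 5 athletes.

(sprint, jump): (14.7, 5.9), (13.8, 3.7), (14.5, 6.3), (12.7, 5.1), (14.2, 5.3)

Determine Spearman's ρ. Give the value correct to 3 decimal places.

Rank sprint: 5, 2, 4, 1, 3
Rank jump: 4, 1, 5, 2, 3
d = rank(sprint) − rank(jump): 1, 1, -1, -1, 0; Σd² = 4
ρ = 1 − 6Σd² / [n(n²−1)] = 1 − 6×4 / (5×24) = 1 − 24/120 ≈ 0.800

0.800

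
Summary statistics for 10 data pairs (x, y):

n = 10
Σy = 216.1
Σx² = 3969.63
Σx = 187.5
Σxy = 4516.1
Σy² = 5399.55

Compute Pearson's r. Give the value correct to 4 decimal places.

0.8066

r = (nΣxy − ΣxΣy) / √[(nΣx² − (Σx)²)(nΣy² − (Σy)²)]
Numerator: 10×4516.1 − 187.5×216.1 = 4642.25
Denominator: √[(39696.3 − 35156.25)(53995.5 − 46699.21)] = √[4540.05 × 7296.29] = 5755.4775
r = 4642.25 / 5755.4775 ≈ 0.8066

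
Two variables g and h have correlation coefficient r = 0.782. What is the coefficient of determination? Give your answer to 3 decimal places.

0.612

r² = (0.782)² = 0.612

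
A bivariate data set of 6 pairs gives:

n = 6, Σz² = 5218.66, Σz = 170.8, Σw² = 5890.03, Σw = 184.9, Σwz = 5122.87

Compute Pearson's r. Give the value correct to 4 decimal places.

-0.5374

r = (nΣwz − ΣwΣz) / √[(nΣw² − (Σw)²)(nΣz² − (Σz)²)]
Numerator: 6×5122.87 − 184.9×170.8 = -843.7
Denominator: √[(35340.18 − 34188.01)(31311.96 − 29172.64)] = √[1152.17 × 2139.32] = 1569.9874
r = -843.7 / 1569.9874 ≈ -0.5374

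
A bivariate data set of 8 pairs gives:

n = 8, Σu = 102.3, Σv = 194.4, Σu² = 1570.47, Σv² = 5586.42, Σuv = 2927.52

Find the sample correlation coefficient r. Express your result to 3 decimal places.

r = (nΣuv − ΣuΣv) / √[(nΣu² − (Σu)²)(nΣv² − (Σv)²)]
Numerator: 8×2927.52 − 102.3×194.4 = 3533.04
Denominator: √[(12563.76 − 10465.29)(44691.36 − 37791.36)] = √[2098.47 × 6900] = 3805.1863
r = 3533.04 / 3805.1863 ≈ 0.928

0.928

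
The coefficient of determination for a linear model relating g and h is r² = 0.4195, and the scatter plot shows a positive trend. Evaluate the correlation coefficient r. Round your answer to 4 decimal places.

0.6477

|r| = √0.4195 = 0.6477
The association is positive, so r = 0.6477.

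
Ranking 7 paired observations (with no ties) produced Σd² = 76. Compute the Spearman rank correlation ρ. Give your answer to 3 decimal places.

ρ = 1 − 6Σd² / [n(n²−1)] = 1 − 6×76 / (7×48)
  = 1 − 456/336 = 1 − 1.3571 ≈ -0.357

-0.357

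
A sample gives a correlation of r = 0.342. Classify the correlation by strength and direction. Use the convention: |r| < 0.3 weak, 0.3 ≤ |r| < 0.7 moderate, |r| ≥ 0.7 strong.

r = 0.342 > 0 so the relationship is positive.
|r| = 0.342, which falls in the moderate range.

moderate positive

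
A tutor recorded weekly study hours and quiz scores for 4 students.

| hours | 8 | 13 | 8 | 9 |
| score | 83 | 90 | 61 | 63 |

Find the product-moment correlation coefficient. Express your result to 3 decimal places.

0.654

n = 4, Σx = 38, Σy = 297, Σx² = 378, Σy² = 22679, Σxy = 2889
nΣxy − ΣxΣy = 11556 − 11286 = 270
nΣx² − (Σx)² = 1512 − 1444 = 68; nΣy² − (Σy)² = 90716 − 88209 = 2507
r = 270 / √(68 × 2507) = 270 / 412.8874 ≈ 0.654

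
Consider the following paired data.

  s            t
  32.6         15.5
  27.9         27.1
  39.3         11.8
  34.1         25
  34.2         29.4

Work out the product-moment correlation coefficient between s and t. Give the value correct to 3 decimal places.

n = 5, Σs = 168.1, Σt = 108.8, Σs² = 5718.11, Σt² = 2603.26, Σst = 3583.11
nΣst − ΣsΣt = 17915.55 − 18289.28 = -373.73
nΣs² − (Σs)² = 28590.55 − 28257.61 = 332.94; nΣt² − (Σt)² = 13016.3 − 11837.44 = 1178.86
r = -373.73 / √(332.94 × 1178.86) = -373.73 / 626.4899 ≈ -0.597

-0.597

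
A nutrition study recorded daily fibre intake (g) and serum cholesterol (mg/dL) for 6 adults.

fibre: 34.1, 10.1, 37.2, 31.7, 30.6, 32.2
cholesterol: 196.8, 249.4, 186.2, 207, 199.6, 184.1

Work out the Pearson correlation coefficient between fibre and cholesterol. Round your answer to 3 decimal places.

n = 6, Σx = 175.9, Σy = 1223.1, Σx² = 5626.75, Σy² = 252183.01, Σxy = 34754.14
nΣxy − ΣxΣy = 208524.84 − 215143.29 = -6618.45
nΣx² − (Σx)² = 33760.5 − 30940.81 = 2819.69; nΣy² − (Σy)² = 1513098.06 − 1495973.61 = 17124.45
r = -6618.45 / √(2819.69 × 17124.45) = -6618.45 / 6948.7870 ≈ -0.952

-0.952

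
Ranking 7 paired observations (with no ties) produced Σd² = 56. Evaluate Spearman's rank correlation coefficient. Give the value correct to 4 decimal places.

0.0000

ρ = 1 − 6Σd² / [n(n²−1)] = 1 − 6×56 / (7×48)
  = 1 − 336/336 = 1 − 1.00000 ≈ 0.0000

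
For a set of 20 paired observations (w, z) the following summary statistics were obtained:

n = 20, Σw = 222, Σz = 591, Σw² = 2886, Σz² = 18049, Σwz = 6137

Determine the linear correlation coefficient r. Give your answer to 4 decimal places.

-0.8518

r = (nΣwz − ΣwΣz) / √[(nΣw² − (Σw)²)(nΣz² − (Σz)²)]
Numerator: 20×6137 − 222×591 = -8462
Denominator: √[(57720 − 49284)(360980 − 349281)] = √[8436 × 11699] = 9934.4232
r = -8462 / 9934.4232 ≈ -0.8518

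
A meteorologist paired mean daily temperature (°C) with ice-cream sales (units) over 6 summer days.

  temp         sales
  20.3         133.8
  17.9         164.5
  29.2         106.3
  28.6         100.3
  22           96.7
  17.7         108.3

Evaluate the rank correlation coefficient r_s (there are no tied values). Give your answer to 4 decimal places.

-0.6000

Rank temp: 3, 2, 6, 5, 4, 1
Rank sales: 5, 6, 3, 2, 1, 4
d = rank(temp) − rank(sales): -2, -4, 3, 3, 3, -3; Σd² = 56
ρ = 1 − 6Σd² / [n(n²−1)] = 1 − 6×56 / (6×35) = 1 − 336/210 ≈ -0.6000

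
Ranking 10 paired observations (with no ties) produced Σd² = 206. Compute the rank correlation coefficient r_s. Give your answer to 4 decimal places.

ρ = 1 − 6Σd² / [n(n²−1)] = 1 − 6×206 / (10×99)
  = 1 − 1236/990 = 1 − 1.24848 ≈ -0.2485

-0.2485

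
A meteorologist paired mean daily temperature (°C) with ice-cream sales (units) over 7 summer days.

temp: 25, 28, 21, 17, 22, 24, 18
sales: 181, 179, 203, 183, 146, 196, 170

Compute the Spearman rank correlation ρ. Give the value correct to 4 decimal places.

Rank temp: 6, 7, 3, 1, 4, 5, 2
Rank sales: 4, 3, 7, 5, 1, 6, 2
d = rank(temp) − rank(sales): 2, 4, -4, -4, 3, -1, 0; Σd² = 62
ρ = 1 − 6Σd² / [n(n²−1)] = 1 − 6×62 / (7×48) = 1 − 372/336 ≈ -0.1071

-0.1071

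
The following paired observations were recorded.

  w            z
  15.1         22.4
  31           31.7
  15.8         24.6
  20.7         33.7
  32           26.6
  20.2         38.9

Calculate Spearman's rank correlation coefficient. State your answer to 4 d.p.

0.4286

Rank w: 1, 5, 2, 4, 6, 3
Rank z: 1, 4, 2, 5, 3, 6
d = rank(w) − rank(z): 0, 1, 0, -1, 3, -3; Σd² = 20
ρ = 1 − 6Σd² / [n(n²−1)] = 1 − 6×20 / (6×35) = 1 − 120/210 ≈ 0.4286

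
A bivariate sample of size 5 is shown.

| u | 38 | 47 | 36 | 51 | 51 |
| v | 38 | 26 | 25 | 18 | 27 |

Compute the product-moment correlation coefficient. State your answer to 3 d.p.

-0.560

n = 5, Σu = 223, Σv = 134, Σu² = 10151, Σv² = 3798, Σuv = 5861
nΣuv − ΣuΣv = 29305 − 29882 = -577
nΣu² − (Σu)² = 50755 − 49729 = 1026; nΣv² − (Σv)² = 18990 − 17956 = 1034
r = -577 / √(1026 × 1034) = -577 / 1029.9922 ≈ -0.560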